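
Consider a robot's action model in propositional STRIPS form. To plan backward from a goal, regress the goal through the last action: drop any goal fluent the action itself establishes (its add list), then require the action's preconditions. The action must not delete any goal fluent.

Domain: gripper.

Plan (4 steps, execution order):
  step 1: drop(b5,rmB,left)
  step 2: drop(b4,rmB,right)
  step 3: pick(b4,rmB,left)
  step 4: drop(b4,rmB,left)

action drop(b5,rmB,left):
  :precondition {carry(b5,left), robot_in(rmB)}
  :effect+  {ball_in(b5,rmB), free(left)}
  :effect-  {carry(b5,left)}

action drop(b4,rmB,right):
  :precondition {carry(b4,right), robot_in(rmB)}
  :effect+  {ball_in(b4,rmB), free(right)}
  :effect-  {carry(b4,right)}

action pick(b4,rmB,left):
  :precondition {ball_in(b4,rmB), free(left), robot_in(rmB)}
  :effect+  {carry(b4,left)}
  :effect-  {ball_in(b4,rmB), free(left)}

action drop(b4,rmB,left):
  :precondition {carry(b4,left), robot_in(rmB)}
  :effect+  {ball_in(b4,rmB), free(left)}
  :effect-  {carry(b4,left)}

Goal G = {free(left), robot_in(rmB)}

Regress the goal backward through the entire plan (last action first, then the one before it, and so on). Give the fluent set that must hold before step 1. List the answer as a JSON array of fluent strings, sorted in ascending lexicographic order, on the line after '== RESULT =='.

Work backward from the goal:
  through step 4 (drop(b4,rmB,left)): drop {free(left)}, keep {robot_in(rmB)}, require {carry(b4,left), robot_in(rmB)}
    → {carry(b4,left), robot_in(rmB)}
  through step 3 (pick(b4,rmB,left)): drop {carry(b4,left)}, keep {robot_in(rmB)}, require {ball_in(b4,rmB), free(left), robot_in(rmB)}
    → {ball_in(b4,rmB), free(left), robot_in(rmB)}
  through step 2 (drop(b4,rmB,right)): drop {ball_in(b4,rmB)}, keep {free(left), robot_in(rmB)}, require {carry(b4,right), robot_in(rmB)}
    → {carry(b4,right), free(left), robot_in(rmB)}
  through step 1 (drop(b5,rmB,left)): drop {free(left)}, keep {carry(b4,right), robot_in(rmB)}, require {carry(b5,left), robot_in(rmB)}
    → {carry(b4,right), carry(b5,left), robot_in(rmB)}

== RESULT ==
["carry(b4,right)", "carry(b5,left)", "robot_in(rmB)"]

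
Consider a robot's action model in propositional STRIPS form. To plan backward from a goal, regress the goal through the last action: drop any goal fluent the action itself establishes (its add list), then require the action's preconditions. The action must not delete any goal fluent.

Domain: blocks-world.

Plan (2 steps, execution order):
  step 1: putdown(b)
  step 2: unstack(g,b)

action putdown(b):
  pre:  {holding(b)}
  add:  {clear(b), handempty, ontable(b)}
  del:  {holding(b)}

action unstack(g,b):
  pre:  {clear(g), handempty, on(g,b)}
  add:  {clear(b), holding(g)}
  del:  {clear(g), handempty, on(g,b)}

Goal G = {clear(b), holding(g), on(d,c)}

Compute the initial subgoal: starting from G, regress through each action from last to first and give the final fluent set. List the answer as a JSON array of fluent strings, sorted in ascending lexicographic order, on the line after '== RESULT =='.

Work backward from the goal:
  through step 2 (unstack(g,b)): drop {clear(b), holding(g)}, keep {on(d,c)}, require {clear(g), handempty, on(g,b)}
    → {clear(g), handempty, on(d,c), on(g,b)}
  through step 1 (putdown(b)): drop {handempty}, keep {clear(g), on(d,c), on(g,b)}, require {holding(b)}
    → {clear(g), holding(b), on(d,c), on(g,b)}

== RESULT ==
["clear(g)", "holding(b)", "on(d,c)", "on(g,b)"]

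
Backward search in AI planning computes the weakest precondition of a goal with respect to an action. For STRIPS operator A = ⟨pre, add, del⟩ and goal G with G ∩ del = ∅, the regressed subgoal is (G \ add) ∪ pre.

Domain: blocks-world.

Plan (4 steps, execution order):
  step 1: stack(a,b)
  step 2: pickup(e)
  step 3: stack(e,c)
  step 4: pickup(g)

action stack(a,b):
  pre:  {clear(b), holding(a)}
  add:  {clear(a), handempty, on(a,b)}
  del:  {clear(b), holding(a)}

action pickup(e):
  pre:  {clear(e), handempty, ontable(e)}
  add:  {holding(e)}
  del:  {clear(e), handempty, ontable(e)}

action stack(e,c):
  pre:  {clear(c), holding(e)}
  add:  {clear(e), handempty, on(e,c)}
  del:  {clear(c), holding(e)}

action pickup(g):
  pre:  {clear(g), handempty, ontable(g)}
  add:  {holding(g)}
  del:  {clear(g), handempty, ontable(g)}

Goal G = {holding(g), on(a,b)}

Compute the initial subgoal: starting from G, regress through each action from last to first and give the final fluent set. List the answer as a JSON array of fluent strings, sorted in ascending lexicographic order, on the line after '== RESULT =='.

Work backward from the goal:
  through step 4 (pickup(g)): drop {holding(g)}, keep {on(a,b)}, require {clear(g), handempty, ontable(g)}
    → {clear(g), handempty, on(a,b), ontable(g)}
  through step 3 (stack(e,c)): drop {handempty}, keep {clear(g), on(a,b), ontable(g)}, require {clear(c), holding(e)}
    → {clear(c), clear(g), holding(e), on(a,b), ontable(g)}
  through step 2 (pickup(e)): drop {holding(e)}, keep {clear(c), clear(g), on(a,b), ontable(g)}, require {clear(e), handempty, ontable(e)}
    → {clear(c), clear(e), clear(g), handempty, on(a,b), ontable(e), ontable(g)}
  through step 1 (stack(a,b)): drop {handempty, on(a,b)}, keep {clear(c), clear(e), clear(g), ontable(e), ontable(g)}, require {clear(b), holding(a)}
    → {clear(b), clear(c), clear(e), clear(g), holding(a), ontable(e), ontable(g)}

== RESULT ==
["clear(b)", "clear(c)", "clear(e)", "clear(g)", "holding(a)", "ontable(e)", "ontable(g)"]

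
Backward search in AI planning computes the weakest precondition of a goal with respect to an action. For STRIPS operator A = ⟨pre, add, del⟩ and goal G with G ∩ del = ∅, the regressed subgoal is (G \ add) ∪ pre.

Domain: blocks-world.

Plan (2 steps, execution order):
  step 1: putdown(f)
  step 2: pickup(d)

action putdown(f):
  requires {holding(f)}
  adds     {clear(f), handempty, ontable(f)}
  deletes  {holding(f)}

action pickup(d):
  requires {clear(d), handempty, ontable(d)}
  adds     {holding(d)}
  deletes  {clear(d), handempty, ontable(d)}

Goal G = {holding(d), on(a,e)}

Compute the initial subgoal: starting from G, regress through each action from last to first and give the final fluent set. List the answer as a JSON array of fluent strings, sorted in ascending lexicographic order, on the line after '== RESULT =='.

Regress step by step:
  through step 2 (pickup(d)): drop {holding(d)}, keep {on(a,e)}, require {clear(d), handempty, ontable(d)}
    → {clear(d), handempty, on(a,e), ontable(d)}
  through step 1 (putdown(f)): drop {handempty}, keep {clear(d), on(a,e), ontable(d)}, require {holding(f)}
    → {clear(d), holding(f), on(a,e), ontable(d)}

== RESULT ==
["clear(d)", "holding(f)", "on(a,e)", "ontable(d)"]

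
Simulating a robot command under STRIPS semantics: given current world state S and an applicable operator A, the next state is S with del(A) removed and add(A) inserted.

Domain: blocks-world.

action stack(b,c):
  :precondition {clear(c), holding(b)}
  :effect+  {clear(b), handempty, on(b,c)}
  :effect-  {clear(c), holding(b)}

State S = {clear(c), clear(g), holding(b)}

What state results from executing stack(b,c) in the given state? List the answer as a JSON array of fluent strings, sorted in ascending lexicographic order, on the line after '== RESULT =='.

Compute (S \ del) ∪ add:
  pre ⊆ S: {clear(c), holding(b)} ⊆ S  — applicable
  S \ del = {clear(g)}
  ∪ add   = {clear(b), clear(g), handempty, on(b,c)}

== RESULT ==
["clear(b)", "clear(g)", "handempty", "on(b,c)"]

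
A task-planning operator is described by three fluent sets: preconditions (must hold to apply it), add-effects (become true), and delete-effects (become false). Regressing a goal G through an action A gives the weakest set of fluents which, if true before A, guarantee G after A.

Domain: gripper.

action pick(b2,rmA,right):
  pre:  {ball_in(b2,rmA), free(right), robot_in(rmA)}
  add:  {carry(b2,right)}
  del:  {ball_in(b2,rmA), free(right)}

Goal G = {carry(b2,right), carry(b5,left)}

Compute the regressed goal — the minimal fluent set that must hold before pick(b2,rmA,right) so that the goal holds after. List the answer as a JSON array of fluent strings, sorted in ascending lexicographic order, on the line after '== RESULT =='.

Regress:
  G ∩ del = {}  (empty — regression defined)
  G \ add = {carry(b2,right), carry(b5,left)} \ {carry(b2,right)} = {carry(b5,left)}
  ∪ pre   = {carry(b5,left)} ∪ {ball_in(b2,rmA), free(right), robot_in(rmA)}
          = {ball_in(b2,rmA), carry(b5,left), free(right), robot_in(rmA)}

== RESULT ==
["ball_in(b2,rmA)", "carry(b5,left)", "free(right)", "robot_in(rmA)"]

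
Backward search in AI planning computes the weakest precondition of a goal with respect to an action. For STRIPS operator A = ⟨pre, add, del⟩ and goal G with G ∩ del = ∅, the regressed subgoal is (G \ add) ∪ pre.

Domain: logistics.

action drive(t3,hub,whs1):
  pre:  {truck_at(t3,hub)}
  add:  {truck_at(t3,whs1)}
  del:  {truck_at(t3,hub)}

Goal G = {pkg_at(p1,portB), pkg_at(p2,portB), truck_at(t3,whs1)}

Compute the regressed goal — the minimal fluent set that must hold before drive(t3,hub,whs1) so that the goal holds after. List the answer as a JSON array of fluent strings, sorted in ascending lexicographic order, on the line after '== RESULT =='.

Regress:
  G ∩ del = {}  (empty — regression defined)
  G \ add = {pkg_at(p1,portB), pkg_at(p2,portB), truck_at(t3,whs1)} \ {truck_at(t3,whs1)} = {pkg_at(p1,portB), pkg_at(p2,portB)}
  ∪ pre   = {pkg_at(p1,portB), pkg_at(p2,portB)} ∪ {truck_at(t3,hub)}
          = {pkg_at(p1,portB), pkg_at(p2,portB), truck_at(t3,hub)}

== RESULT ==
["pkg_at(p1,portB)", "pkg_at(p2,portB)", "truck_at(t3,hub)"]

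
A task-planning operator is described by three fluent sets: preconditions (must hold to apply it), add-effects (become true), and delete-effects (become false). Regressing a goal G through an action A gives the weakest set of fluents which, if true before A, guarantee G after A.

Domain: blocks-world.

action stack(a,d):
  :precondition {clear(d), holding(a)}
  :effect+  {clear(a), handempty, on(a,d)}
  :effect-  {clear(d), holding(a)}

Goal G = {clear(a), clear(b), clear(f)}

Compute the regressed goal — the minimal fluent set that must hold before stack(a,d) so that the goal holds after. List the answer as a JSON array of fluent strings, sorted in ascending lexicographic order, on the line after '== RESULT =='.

Regress:
  G ∩ del = {}  (empty — regression defined)
  G \ add = {clear(a), clear(b), clear(f)} \ {clear(a), handempty, on(a,d)} = {clear(b), clear(f)}
  ∪ pre   = {clear(b), clear(f)} ∪ {clear(d), holding(a)}
          = {clear(b), clear(d), clear(f), holding(a)}

== RESULT ==
["clear(b)", "clear(d)", "clear(f)", "holding(a)"]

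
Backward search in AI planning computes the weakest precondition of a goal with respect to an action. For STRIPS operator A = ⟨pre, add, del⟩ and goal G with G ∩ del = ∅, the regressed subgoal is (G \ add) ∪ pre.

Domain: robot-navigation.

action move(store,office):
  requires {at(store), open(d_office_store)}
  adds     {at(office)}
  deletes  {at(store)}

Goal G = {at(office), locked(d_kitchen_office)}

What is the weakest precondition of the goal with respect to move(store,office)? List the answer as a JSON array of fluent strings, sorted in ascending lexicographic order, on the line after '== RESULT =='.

Regress:
  G ∩ del = {}  (empty — regression defined)
  G \ add = {at(office), locked(d_kitchen_office)} \ {at(office)} = {locked(d_kitchen_office)}
  ∪ pre   = {locked(d_kitchen_office)} ∪ {at(store), open(d_office_store)}
          = {at(store), locked(d_kitchen_office), open(d_office_store)}

== RESULT ==
["at(store)", "locked(d_kitchen_office)", "open(d_office_store)"]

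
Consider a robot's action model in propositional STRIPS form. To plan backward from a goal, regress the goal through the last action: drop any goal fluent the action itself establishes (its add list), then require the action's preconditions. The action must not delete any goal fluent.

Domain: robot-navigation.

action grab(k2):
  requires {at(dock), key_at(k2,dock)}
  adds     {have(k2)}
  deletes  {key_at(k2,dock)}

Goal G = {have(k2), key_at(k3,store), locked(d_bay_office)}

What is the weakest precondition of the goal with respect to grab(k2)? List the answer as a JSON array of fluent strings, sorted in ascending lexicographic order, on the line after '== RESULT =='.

Compute (G \ add) ∪ pre:
  G ∩ del = {}  (empty — regression defined)
  G \ add = {have(k2), key_at(k3,store), locked(d_bay_office)} \ {have(k2)} = {key_at(k3,store), locked(d_bay_office)}
  ∪ pre   = {key_at(k3,store), locked(d_bay_office)} ∪ {at(dock), key_at(k2,dock)}
          = {at(dock), key_at(k2,dock), key_at(k3,store), locked(d_bay_office)}

== RESULT ==
["at(dock)", "key_at(k2,dock)", "key_at(k3,store)", "locked(d_bay_office)"]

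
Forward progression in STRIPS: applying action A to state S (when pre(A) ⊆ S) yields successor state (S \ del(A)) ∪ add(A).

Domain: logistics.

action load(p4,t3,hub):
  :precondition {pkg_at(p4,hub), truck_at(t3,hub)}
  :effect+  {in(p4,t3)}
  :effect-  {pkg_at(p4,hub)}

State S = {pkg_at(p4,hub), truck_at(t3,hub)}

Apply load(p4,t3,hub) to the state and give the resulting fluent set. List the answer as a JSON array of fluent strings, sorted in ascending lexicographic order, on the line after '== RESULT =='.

Compute (S \ del) ∪ add:
  pre ⊆ S: {pkg_at(p4,hub), truck_at(t3,hub)} ⊆ S  — applicable
  S \ del = {truck_at(t3,hub)}
  ∪ add   = {in(p4,t3), truck_at(t3,hub)}

== RESULT ==
["in(p4,t3)", "truck_at(t3,hub)"]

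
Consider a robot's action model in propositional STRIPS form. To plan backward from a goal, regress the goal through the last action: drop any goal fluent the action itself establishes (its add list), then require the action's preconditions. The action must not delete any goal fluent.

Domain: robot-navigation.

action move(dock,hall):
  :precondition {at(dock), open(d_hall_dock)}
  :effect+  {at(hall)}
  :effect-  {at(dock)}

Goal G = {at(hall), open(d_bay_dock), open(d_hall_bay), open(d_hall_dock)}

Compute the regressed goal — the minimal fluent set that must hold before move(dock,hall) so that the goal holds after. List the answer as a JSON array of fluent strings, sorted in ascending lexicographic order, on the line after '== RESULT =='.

Regress:
  G ∩ del = {}  (empty — regression defined)
  G \ add = {at(hall), open(d_bay_dock), open(d_hall_bay), open(d_hall_dock)} \ {at(hall)} = {open(d_bay_dock), open(d_hall_bay), open(d_hall_dock)}
  ∪ pre   = {open(d_bay_dock), open(d_hall_bay), open(d_hall_dock)} ∪ {at(dock), open(d_hall_dock)}
          = {at(dock), open(d_bay_dock), open(d_hall_bay), open(d_hall_dock)}

== RESULT ==
["at(dock)", "open(d_bay_dock)", "open(d_hall_bay)", "open(d_hall_dock)"]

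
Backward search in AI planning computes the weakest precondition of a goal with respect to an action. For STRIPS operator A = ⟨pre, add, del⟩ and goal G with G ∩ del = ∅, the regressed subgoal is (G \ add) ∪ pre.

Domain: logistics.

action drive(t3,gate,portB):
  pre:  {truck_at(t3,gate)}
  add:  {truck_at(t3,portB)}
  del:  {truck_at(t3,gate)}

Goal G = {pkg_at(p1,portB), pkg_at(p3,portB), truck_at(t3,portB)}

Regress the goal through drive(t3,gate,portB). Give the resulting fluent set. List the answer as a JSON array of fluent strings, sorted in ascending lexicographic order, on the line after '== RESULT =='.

Regress:
  G ∩ del = {}  (empty — regression defined)
  G \ add = {pkg_at(p1,portB), pkg_at(p3,portB), truck_at(t3,portB)} \ {truck_at(t3,portB)} = {pkg_at(p1,portB), pkg_at(p3,portB)}
  ∪ pre   = {pkg_at(p1,portB), pkg_at(p3,portB)} ∪ {truck_at(t3,gate)}
          = {pkg_at(p1,portB), pkg_at(p3,portB), truck_at(t3,gate)}

== RESULT ==
["pkg_at(p1,portB)", "pkg_at(p3,portB)", "truck_at(t3,gate)"]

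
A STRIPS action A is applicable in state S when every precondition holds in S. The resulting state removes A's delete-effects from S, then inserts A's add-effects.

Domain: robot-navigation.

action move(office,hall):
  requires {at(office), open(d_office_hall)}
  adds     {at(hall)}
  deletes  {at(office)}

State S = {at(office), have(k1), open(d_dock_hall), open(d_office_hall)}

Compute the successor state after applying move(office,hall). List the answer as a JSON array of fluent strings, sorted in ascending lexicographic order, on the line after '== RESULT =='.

Compute (S \ del) ∪ add:
  pre ⊆ S: {at(office), open(d_office_hall)} ⊆ S  — applicable
  S \ del = {have(k1), open(d_dock_hall), open(d_office_hall)}
  ∪ add   = {at(hall), have(k1), open(d_dock_hall), open(d_office_hall)}

== RESULT ==
["at(hall)", "have(k1)", "open(d_dock_hall)", "open(d_office_hall)"]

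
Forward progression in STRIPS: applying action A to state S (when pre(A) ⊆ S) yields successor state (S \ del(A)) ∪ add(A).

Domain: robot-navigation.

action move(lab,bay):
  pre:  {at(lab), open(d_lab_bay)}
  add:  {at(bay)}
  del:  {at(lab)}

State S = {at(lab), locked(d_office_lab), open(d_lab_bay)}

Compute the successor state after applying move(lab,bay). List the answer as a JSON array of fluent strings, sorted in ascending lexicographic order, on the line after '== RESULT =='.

Compute (S \ del) ∪ add:
  pre ⊆ S: {at(lab), open(d_lab_bay)} ⊆ S  — applicable
  S \ del = {locked(d_office_lab), open(d_lab_bay)}
  ∪ add   = {at(bay), locked(d_office_lab), open(d_lab_bay)}

== RESULT ==
["at(bay)", "locked(d_office_lab)", "open(d_lab_bay)"]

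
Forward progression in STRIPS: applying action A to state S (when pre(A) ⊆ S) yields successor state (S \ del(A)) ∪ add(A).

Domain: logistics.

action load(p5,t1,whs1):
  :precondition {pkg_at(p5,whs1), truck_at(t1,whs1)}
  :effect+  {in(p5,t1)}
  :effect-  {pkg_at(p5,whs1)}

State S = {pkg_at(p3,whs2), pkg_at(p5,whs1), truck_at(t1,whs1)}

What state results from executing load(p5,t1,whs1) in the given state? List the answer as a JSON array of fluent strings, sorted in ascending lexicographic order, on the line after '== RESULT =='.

Progress:
  pre ⊆ S: {pkg_at(p5,whs1), truck_at(t1,whs1)} ⊆ S  — applicable
  S \ del = {pkg_at(p3,whs2), truck_at(t1,whs1)}
  ∪ add   = {in(p5,t1), pkg_at(p3,whs2), truck_at(t1,whs1)}

== RESULT ==
["in(p5,t1)", "pkg_at(p3,whs2)", "truck_at(t1,whs1)"]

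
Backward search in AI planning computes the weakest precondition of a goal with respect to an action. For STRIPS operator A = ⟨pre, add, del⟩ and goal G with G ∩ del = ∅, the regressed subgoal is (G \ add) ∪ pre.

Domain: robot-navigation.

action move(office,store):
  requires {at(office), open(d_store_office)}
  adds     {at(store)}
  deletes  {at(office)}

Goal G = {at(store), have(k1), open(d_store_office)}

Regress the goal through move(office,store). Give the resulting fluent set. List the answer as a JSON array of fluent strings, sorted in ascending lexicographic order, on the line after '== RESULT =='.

Compute (G \ add) ∪ pre:
  G ∩ del = {}  (empty — regression defined)
  G \ add = {at(store), have(k1), open(d_store_office)} \ {at(store)} = {have(k1), open(d_store_office)}
  ∪ pre   = {have(k1), open(d_store_office)} ∪ {at(office), open(d_store_office)}
          = {at(office), have(k1), open(d_store_office)}

== RESULT ==
["at(office)", "have(k1)", "open(d_store_office)"]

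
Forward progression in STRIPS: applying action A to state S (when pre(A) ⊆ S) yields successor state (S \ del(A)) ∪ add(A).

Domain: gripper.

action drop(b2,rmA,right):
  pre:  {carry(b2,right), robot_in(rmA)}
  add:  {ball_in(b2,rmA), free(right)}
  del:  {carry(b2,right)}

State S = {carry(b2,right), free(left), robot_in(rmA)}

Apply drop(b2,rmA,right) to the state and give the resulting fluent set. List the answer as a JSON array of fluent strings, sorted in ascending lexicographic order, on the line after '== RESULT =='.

Compute (S \ del) ∪ add:
  pre ⊆ S: {carry(b2,right), robot_in(rmA)} ⊆ S  — applicable
  S \ del = {free(left), robot_in(rmA)}
  ∪ add   = {ball_in(b2,rmA), free(left), free(right), robot_in(rmA)}

== RESULT ==
["ball_in(b2,rmA)", "free(left)", "free(right)", "robot_in(rmA)"]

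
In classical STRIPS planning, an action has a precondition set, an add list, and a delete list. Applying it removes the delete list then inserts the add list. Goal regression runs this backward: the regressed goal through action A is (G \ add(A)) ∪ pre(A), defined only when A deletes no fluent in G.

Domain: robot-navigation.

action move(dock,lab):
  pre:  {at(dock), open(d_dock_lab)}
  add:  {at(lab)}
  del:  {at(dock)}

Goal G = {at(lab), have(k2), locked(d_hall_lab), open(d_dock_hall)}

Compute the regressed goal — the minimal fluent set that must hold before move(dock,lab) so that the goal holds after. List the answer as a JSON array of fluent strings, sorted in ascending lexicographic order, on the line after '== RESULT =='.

Compute (G \ add) ∪ pre:
  G ∩ del = {}  (empty — regression defined)
  G \ add = {at(lab), have(k2), locked(d_hall_lab), open(d_dock_hall)} \ {at(lab)} = {have(k2), locked(d_hall_lab), open(d_dock_hall)}
  ∪ pre   = {have(k2), locked(d_hall_lab), open(d_dock_hall)} ∪ {at(dock), open(d_dock_lab)}
          = {at(dock), have(k2), locked(d_hall_lab), open(d_dock_hall), open(d_dock_lab)}

== RESULT ==
["at(dock)", "have(k2)", "locked(d_hall_lab)", "open(d_dock_hall)", "open(d_dock_lab)"]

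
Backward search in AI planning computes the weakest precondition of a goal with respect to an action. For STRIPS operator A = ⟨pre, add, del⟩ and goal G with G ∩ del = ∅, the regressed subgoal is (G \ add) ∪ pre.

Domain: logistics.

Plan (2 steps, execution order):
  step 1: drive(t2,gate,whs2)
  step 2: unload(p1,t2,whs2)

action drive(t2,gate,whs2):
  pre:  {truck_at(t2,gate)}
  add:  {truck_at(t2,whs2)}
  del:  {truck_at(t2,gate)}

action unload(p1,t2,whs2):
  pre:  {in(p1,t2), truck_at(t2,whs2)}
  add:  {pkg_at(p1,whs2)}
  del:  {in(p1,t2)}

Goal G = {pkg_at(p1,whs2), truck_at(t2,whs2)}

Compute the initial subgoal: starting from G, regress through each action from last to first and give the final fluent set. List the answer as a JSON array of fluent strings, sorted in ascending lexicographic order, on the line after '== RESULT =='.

Regress step by step:
  through step 2 (unload(p1,t2,whs2)): drop {pkg_at(p1,whs2)}, keep {truck_at(t2,whs2)}, require {in(p1,t2), truck_at(t2,whs2)}
    → {in(p1,t2), truck_at(t2,whs2)}
  through step 1 (drive(t2,gate,whs2)): drop {truck_at(t2,whs2)}, keep {in(p1,t2)}, require {truck_at(t2,gate)}
    → {in(p1,t2), truck_at(t2,gate)}

== RESULT ==
["in(p1,t2)", "truck_at(t2,gate)"]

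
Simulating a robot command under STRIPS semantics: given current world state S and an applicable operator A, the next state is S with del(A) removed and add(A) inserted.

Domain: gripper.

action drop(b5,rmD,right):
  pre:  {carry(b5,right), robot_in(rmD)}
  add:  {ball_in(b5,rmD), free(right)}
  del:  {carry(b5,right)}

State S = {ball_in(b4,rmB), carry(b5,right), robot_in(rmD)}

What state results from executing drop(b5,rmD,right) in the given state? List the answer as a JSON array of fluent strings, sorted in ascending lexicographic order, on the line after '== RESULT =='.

Progress:
  pre ⊆ S: {carry(b5,right), robot_in(rmD)} ⊆ S  — applicable
  S \ del = {ball_in(b4,rmB), robot_in(rmD)}
  ∪ add   = {ball_in(b4,rmB), ball_in(b5,rmD), free(right), robot_in(rmD)}

== RESULT ==
["ball_in(b4,rmB)", "ball_in(b5,rmD)", "free(right)", "robot_in(rmD)"]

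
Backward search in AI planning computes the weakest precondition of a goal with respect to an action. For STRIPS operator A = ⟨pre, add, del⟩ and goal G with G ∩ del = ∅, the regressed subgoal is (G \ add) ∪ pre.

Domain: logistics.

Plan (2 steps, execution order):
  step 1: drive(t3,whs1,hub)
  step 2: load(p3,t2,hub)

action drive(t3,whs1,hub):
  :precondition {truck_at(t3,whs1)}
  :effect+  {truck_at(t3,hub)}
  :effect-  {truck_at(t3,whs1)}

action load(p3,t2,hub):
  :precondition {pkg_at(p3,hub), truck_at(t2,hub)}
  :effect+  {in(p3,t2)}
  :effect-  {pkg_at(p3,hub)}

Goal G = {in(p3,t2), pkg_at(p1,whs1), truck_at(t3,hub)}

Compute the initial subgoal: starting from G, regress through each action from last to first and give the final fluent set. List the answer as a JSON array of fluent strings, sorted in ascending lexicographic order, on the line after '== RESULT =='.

Regress step by step:
  through step 2 (load(p3,t2,hub)): drop {in(p3,t2)}, keep {pkg_at(p1,whs1), truck_at(t3,hub)}, require {pkg_at(p3,hub), truck_at(t2,hub)}
    → {pkg_at(p1,whs1), pkg_at(p3,hub), truck_at(t2,hub), truck_at(t3,hub)}
  through step 1 (drive(t3,whs1,hub)): drop {truck_at(t3,hub)}, keep {pkg_at(p1,whs1), pkg_at(p3,hub), truck_at(t2,hub)}, require {truck_at(t3,whs1)}
    → {pkg_at(p1,whs1), pkg_at(p3,hub), truck_at(t2,hub), truck_at(t3,whs1)}

== RESULT ==
["pkg_at(p1,whs1)", "pkg_at(p3,hub)", "truck_at(t2,hub)", "truck_at(t3,whs1)"]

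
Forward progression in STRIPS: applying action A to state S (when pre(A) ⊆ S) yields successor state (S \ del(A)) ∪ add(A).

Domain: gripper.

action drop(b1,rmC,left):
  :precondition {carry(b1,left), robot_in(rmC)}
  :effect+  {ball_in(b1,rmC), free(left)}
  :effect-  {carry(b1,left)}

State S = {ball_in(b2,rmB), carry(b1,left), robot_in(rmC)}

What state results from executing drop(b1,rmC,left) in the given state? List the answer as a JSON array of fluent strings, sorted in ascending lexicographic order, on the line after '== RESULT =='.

Compute (S \ del) ∪ add:
  pre ⊆ S: {carry(b1,left), robot_in(rmC)} ⊆ S  — applicable
  S \ del = {ball_in(b2,rmB), robot_in(rmC)}
  ∪ add   = {ball_in(b1,rmC), ball_in(b2,rmB), free(left), robot_in(rmC)}

== RESULT ==
["ball_in(b1,rmC)", "ball_in(b2,rmB)", "free(left)", "robot_in(rmC)"]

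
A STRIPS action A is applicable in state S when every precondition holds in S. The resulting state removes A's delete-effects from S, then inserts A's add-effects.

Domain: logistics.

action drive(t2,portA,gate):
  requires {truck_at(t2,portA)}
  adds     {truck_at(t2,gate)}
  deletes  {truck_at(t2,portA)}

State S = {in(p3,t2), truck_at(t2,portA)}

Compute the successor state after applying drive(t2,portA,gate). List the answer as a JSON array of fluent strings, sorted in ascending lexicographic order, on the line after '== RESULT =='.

Compute (S \ del) ∪ add:
  pre ⊆ S: {truck_at(t2,portA)} ⊆ S  — applicable
  S \ del = {in(p3,t2)}
  ∪ add   = {in(p3,t2), truck_at(t2,gate)}

== RESULT ==
["in(p3,t2)", "truck_at(t2,gate)"]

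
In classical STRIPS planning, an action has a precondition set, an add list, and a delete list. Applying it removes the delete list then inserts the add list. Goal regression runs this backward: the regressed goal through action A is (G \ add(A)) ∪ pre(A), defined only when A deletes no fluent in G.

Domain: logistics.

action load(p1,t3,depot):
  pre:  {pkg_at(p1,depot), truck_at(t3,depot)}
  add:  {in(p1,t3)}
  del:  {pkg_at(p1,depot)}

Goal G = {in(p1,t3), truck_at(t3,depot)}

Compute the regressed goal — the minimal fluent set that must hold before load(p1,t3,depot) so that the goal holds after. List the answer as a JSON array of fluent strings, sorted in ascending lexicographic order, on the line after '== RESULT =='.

Compute (G \ add) ∪ pre:
  G ∩ del = {}  (empty — regression defined)
  G \ add = {in(p1,t3), truck_at(t3,depot)} \ {in(p1,t3)} = {truck_at(t3,depot)}
  ∪ pre   = {truck_at(t3,depot)} ∪ {pkg_at(p1,depot), truck_at(t3,depot)}
          = {pkg_at(p1,depot), truck_at(t3,depot)}

== RESULT ==
["pkg_at(p1,depot)", "truck_at(t3,depot)"]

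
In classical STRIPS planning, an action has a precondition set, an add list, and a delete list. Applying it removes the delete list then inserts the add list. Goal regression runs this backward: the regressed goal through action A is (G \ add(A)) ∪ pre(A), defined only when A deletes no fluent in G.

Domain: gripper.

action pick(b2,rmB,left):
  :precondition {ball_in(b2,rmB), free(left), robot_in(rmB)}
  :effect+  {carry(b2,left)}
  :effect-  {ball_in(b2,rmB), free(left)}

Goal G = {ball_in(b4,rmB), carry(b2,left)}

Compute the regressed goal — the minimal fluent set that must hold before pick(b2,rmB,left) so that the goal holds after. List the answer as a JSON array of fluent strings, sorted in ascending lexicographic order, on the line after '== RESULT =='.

Compute (G \ add) ∪ pre:
  G ∩ del = {}  (empty — regression defined)
  G \ add = {ball_in(b4,rmB), carry(b2,left)} \ {carry(b2,left)} = {ball_in(b4,rmB)}
  ∪ pre   = {ball_in(b4,rmB)} ∪ {ball_in(b2,rmB), free(left), robot_in(rmB)}
          = {ball_in(b2,rmB), ball_in(b4,rmB), free(left), robot_in(rmB)}

== RESULT ==
["ball_in(b2,rmB)", "ball_in(b4,rmB)", "free(left)", "robot_in(rmB)"]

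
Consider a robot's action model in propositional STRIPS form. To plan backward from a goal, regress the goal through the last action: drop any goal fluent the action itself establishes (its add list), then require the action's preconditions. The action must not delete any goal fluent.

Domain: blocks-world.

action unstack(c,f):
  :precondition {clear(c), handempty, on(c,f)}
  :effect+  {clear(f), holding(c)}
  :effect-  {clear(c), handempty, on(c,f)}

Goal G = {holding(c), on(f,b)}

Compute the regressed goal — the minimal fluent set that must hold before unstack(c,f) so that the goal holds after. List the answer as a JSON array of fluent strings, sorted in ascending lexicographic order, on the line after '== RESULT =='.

Compute (G \ add) ∪ pre:
  G ∩ del = {}  (empty — regression defined)
  G \ add = {holding(c), on(f,b)} \ {clear(f), holding(c)} = {on(f,b)}
  ∪ pre   = {on(f,b)} ∪ {clear(c), handempty, on(c,f)}
          = {clear(c), handempty, on(c,f), on(f,b)}

== RESULT ==
["clear(c)", "handempty", "on(c,f)", "on(f,b)"]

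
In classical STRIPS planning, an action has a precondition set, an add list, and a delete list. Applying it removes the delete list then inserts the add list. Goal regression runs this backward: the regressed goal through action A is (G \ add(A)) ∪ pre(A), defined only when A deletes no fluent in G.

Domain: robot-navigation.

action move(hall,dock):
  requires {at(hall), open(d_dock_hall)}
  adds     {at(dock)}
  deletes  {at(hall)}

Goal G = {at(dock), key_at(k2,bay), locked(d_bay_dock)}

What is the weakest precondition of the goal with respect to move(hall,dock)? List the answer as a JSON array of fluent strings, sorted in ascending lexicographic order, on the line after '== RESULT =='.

Regress:
  G ∩ del = {}  (empty — regression defined)
  G \ add = {at(dock), key_at(k2,bay), locked(d_bay_dock)} \ {at(dock)} = {key_at(k2,bay), locked(d_bay_dock)}
  ∪ pre   = {key_at(k2,bay), locked(d_bay_dock)} ∪ {at(hall), open(d_dock_hall)}
          = {at(hall), key_at(k2,bay), locked(d_bay_dock), open(d_dock_hall)}

== RESULT ==
["at(hall)", "key_at(k2,bay)", "locked(d_bay_dock)", "open(d_dock_hall)"]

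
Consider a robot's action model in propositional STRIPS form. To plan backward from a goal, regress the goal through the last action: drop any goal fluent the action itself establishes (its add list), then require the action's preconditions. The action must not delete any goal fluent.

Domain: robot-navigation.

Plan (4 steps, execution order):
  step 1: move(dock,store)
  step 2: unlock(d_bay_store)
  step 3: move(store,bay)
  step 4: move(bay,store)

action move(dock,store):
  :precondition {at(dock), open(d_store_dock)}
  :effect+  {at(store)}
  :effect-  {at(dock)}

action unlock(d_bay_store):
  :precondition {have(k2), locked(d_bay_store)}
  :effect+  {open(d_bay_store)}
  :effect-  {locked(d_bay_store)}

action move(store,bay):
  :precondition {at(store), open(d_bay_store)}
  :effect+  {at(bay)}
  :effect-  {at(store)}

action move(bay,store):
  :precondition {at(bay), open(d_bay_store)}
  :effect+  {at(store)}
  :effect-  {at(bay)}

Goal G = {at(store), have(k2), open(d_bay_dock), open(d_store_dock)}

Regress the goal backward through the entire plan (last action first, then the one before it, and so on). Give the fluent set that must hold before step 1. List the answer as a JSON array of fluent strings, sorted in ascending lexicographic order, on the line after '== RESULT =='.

Regress step by step:
  through step 4 (move(bay,store)): drop {at(store)}, keep {have(k2), open(d_bay_dock), open(d_store_dock)}, require {at(bay), open(d_bay_store)}
    → {at(bay), have(k2), open(d_bay_dock), open(d_bay_store), open(d_store_dock)}
  through step 3 (move(store,bay)): drop {at(bay)}, keep {have(k2), open(d_bay_dock), open(d_bay_store), open(d_store_dock)}, require {at(store), open(d_bay_store)}
    → {at(store), have(k2), open(d_bay_dock), open(d_bay_store), open(d_store_dock)}
  through step 2 (unlock(d_bay_store)): drop {open(d_bay_store)}, keep {at(store), have(k2), open(d_bay_dock), open(d_store_dock)}, require {have(k2), locked(d_bay_store)}
    → {at(store), have(k2), locked(d_bay_store), open(d_bay_dock), open(d_store_dock)}
  through step 1 (move(dock,store)): drop {at(store)}, keep {have(k2), locked(d_bay_store), open(d_bay_dock), open(d_store_dock)}, require {at(dock), open(d_store_dock)}
    → {at(dock), have(k2), locked(d_bay_store), open(d_bay_dock), open(d_store_dock)}

== RESULT ==
["at(dock)", "have(k2)", "locked(d_bay_store)", "open(d_bay_dock)", "open(d_store_dock)"]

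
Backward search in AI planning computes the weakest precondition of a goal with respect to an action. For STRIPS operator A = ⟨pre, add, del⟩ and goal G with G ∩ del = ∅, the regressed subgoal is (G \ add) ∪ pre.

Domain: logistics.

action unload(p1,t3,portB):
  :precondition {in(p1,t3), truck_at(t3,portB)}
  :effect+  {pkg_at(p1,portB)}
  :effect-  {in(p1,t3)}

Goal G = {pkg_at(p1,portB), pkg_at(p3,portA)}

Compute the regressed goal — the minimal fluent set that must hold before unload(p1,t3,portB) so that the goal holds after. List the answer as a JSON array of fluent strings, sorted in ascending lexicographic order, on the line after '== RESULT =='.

Regress:
  G ∩ del = {}  (empty — regression defined)
  G \ add = {pkg_at(p1,portB), pkg_at(p3,portA)} \ {pkg_at(p1,portB)} = {pkg_at(p3,portA)}
  ∪ pre   = {pkg_at(p3,portA)} ∪ {in(p1,t3), truck_at(t3,portB)}
          = {in(p1,t3), pkg_at(p3,portA), truck_at(t3,portB)}

== RESULT ==
["in(p1,t3)", "pkg_at(p3,portA)", "truck_at(t3,portB)"]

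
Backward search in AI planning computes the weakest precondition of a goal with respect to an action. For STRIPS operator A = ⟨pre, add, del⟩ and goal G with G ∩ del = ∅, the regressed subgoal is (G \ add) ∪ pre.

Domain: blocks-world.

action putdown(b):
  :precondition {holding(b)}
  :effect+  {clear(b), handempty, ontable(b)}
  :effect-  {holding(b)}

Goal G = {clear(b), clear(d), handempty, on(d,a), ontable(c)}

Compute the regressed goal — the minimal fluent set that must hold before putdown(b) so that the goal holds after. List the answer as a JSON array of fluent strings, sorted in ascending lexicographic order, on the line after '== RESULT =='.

Compute (G \ add) ∪ pre:
  G ∩ del = {}  (empty — regression defined)
  G \ add = {clear(b), clear(d), handempty, on(d,a), ontable(c)} \ {clear(b), handempty, ontable(b)} = {clear(d), on(d,a), ontable(c)}
  ∪ pre   = {clear(d), on(d,a), ontable(c)} ∪ {holding(b)}
          = {clear(d), holding(b), on(d,a), ontable(c)}

== RESULT ==
["clear(d)", "holding(b)", "on(d,a)", "ontable(c)"]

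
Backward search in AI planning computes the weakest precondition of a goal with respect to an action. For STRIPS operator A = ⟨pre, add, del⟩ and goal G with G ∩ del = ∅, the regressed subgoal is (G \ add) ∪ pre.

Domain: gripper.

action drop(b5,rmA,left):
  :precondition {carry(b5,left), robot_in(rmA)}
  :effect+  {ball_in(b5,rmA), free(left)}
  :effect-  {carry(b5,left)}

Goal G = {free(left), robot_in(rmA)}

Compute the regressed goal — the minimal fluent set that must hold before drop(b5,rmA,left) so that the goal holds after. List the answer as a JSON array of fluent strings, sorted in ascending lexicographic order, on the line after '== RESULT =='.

Compute (G \ add) ∪ pre:
  G ∩ del = {}  (empty — regression defined)
  G \ add = {free(left), robot_in(rmA)} \ {ball_in(b5,rmA), free(left)} = {robot_in(rmA)}
  ∪ pre   = {robot_in(rmA)} ∪ {carry(b5,left), robot_in(rmA)}
          = {carry(b5,left), robot_in(rmA)}

== RESULT ==
["carry(b5,left)", "robot_in(rmA)"]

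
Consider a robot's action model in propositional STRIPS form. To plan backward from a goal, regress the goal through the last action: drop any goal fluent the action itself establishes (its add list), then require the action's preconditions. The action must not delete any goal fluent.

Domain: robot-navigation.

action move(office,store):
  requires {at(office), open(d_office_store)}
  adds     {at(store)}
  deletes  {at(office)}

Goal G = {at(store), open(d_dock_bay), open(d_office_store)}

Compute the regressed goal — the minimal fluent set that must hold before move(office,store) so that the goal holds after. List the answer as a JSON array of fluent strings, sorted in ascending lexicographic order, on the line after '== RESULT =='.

Compute (G \ add) ∪ pre:
  G ∩ del = {}  (empty — regression defined)
  G \ add = {at(store), open(d_dock_bay), open(d_office_store)} \ {at(store)} = {open(d_dock_bay), open(d_office_store)}
  ∪ pre   = {open(d_dock_bay), open(d_office_store)} ∪ {at(office), open(d_office_store)}
          = {at(office), open(d_dock_bay), open(d_office_store)}

== RESULT ==
["at(office)", "open(d_dock_bay)", "open(d_office_store)"]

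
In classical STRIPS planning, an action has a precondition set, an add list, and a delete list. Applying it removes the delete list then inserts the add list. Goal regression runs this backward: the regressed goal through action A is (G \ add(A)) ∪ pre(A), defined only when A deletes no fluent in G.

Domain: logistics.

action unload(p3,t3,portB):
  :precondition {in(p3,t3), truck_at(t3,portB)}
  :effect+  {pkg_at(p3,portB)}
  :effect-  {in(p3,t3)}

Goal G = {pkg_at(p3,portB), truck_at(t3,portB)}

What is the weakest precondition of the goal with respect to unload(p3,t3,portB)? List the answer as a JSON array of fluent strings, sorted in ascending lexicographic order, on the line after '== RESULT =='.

Compute (G \ add) ∪ pre:
  G ∩ del = {}  (empty — regression defined)
  G \ add = {pkg_at(p3,portB), truck_at(t3,portB)} \ {pkg_at(p3,portB)} = {truck_at(t3,portB)}
  ∪ pre   = {truck_at(t3,portB)} ∪ {in(p3,t3), truck_at(t3,portB)}
          = {in(p3,t3), truck_at(t3,portB)}

== RESULT ==
["in(p3,t3)", "truck_at(t3,portB)"]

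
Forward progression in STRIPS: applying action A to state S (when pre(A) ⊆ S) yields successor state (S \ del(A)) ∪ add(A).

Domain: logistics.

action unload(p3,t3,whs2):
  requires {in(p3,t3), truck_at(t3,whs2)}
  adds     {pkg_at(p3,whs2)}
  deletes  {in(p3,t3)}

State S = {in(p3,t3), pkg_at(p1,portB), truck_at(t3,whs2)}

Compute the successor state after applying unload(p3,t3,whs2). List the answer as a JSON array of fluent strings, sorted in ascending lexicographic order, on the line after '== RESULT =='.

Progress:
  pre ⊆ S: {in(p3,t3), truck_at(t3,whs2)} ⊆ S  — applicable
  S \ del = {pkg_at(p1,portB), truck_at(t3,whs2)}
  ∪ add   = {pkg_at(p1,portB), pkg_at(p3,whs2), truck_at(t3,whs2)}

== RESULT ==
["pkg_at(p1,portB)", "pkg_at(p3,whs2)", "truck_at(t3,whs2)"]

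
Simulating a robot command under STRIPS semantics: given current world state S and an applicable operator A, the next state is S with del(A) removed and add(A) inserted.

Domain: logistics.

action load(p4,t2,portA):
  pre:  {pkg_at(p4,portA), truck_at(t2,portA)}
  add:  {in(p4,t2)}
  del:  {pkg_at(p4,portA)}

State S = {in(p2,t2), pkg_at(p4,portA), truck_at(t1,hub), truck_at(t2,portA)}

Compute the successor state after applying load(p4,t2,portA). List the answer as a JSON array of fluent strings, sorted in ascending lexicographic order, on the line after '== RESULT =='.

Compute (S \ del) ∪ add:
  pre ⊆ S: {pkg_at(p4,portA), truck_at(t2,portA)} ⊆ S  — applicable
  S \ del = {in(p2,t2), truck_at(t1,hub), truck_at(t2,portA)}
  ∪ add   = {in(p2,t2), in(p4,t2), truck_at(t1,hub), truck_at(t2,portA)}

== RESULT ==
["in(p2,t2)", "in(p4,t2)", "truck_at(t1,hub)", "truck_at(t2,portA)"]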